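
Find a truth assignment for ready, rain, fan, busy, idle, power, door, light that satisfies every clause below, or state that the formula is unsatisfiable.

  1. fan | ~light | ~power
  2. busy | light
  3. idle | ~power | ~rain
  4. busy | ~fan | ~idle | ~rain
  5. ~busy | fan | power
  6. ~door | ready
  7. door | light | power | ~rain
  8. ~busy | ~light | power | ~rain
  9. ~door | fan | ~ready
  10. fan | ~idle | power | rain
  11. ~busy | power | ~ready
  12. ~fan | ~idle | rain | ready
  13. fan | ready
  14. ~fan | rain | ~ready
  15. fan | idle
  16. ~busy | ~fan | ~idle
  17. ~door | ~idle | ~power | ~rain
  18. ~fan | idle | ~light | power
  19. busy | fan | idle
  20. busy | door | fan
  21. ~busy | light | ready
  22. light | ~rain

Set ready = True.
Set rain = False.
  then (~fan | rain | ~ready) forces fan = False.
  then (fan | idle) forces idle = True.
  then (~door | fan | ~ready) forces door = False.
  then (fan | ~idle | power | rain) forces power = True.
  then (busy | door | fan) forces busy = True.
  then (fan | ~light | ~power) forces light = False.
All clauses satisfied.

ready = True; rain = False; fan = False; busy = True; idle = True; power = True; door = False; light = False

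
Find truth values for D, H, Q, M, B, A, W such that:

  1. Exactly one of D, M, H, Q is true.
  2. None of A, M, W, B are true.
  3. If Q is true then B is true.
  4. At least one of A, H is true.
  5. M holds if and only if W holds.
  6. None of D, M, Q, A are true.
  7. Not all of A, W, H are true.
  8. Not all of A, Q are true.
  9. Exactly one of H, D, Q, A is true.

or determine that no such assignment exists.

D=F; H=T; Q=F; M=F; B=F; A=F; W=F

  (1) {D, M, H, Q}: 1 true — exactly one ✓
  (2) {A, M, W, B}: 0 true — none ✓
  (3) Q=F ⇒ B: vacuous ✓
  (4) {A, H}: 1 true — at least one ✓
  (5) M=F, W=F — same ✓
  (6) {D, M, Q, A}: 0 true — none ✓
  (7) {A, W, H}: 1/3 true — not all ✓
  (8) {A, Q}: 0/2 true — not all ✓
  (9) {H, D, Q, A}: 1 true — exactly one ✓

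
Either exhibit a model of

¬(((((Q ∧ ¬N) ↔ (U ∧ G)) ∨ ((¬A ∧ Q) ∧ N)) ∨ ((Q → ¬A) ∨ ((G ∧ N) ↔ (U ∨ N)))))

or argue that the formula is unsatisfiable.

N: False, A: True, Q: True, U: True, G: False

  ¬(((((Q ∧ ¬N) ↔ (U ∧ G)) ∨ ((¬A ∧ Q) ∧ N)) ∨ ((Q → ¬A) ∨ ((G ∧ N) ↔ (U ∨ N))))) = True
    (((Q ∧ ¬N) ↔ (U ∧ G)) ∨ ((¬A ∧ Q) ∧ N)) ∨ ((Q → ¬A) ∨ ((G ∧ N) ↔ (U ∨ N))) = False
      ((Q ∧ ¬N) ↔ (U ∧ G)) ∨ ((¬A ∧ Q) ∧ N) = False
        (Q ∧ ¬N) ↔ (U ∧ G) = False
          Q ∧ ¬N = True
            ¬N = True
          U ∧ G = False
        (¬A ∧ Q) ∧ N = False
          ¬A ∧ Q = False
            ¬A = False
      (Q → ¬A) ∨ ((G ∧ N) ↔ (U ∨ N)) = False
        Q → ¬A = False
          ¬A = False
        (G ∧ N) ↔ (U ∨ N) = False
          G ∧ N = False
          U ∨ N = True
The formula evaluates to True.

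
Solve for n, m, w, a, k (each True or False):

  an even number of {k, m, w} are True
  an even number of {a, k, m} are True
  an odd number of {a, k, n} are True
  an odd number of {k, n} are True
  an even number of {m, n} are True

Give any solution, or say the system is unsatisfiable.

Adding constraints 2, 3, 5 mod 2: every variable appears an even number of times on the left, so the left side is 0.
But the right sides sum to 1 (mod 2). 0 ≠ 1 — the system is inconsistent.

Unsatisfiable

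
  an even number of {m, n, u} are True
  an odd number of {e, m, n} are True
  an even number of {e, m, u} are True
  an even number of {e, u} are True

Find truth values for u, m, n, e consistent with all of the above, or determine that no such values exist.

Adding constraints 1, 2, 4 mod 2: every variable appears an even number of times on the left, so the left side is 0.
But the right sides sum to 1 (mod 2). 0 ≠ 1 — the system is inconsistent.

No satisfying assignment exists.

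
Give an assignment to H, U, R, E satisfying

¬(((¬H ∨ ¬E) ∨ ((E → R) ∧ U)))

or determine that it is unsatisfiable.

H=T; U=T; R=F; E=T

  ¬(((¬H ∨ ¬E) ∨ ((E → R) ∧ U))) = True
    (¬H ∨ ¬E) ∨ ((E → R) ∧ U) = False
      ¬H ∨ ¬E = False
        ¬H = False
        ¬E = False
      (E → R) ∧ U = False
        E → R = False
The formula evaluates to True.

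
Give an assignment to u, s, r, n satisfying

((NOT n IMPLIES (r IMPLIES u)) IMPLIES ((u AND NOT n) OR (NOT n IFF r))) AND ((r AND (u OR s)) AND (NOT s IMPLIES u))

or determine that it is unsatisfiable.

u=F, s=T, r=T, n=F

  (NOT n IMPLIES (r IMPLIES u)) IMPLIES ((u AND NOT n) OR (NOT n IFF r)) = True
    NOT n IMPLIES (r IMPLIES u) = False
      NOT n = True
      r IMPLIES u = False
    (u AND NOT n) OR (NOT n IFF r) = True
      u AND NOT n = False
        NOT n = True
      NOT n IFF r = True
        NOT n = True
  (r AND (u OR s)) AND (NOT s IMPLIES u) = True
    r AND (u OR s) = True
      u OR s = True
    NOT s IMPLIES u = True
      NOT s = False
Both conjuncts True, so the formula holds.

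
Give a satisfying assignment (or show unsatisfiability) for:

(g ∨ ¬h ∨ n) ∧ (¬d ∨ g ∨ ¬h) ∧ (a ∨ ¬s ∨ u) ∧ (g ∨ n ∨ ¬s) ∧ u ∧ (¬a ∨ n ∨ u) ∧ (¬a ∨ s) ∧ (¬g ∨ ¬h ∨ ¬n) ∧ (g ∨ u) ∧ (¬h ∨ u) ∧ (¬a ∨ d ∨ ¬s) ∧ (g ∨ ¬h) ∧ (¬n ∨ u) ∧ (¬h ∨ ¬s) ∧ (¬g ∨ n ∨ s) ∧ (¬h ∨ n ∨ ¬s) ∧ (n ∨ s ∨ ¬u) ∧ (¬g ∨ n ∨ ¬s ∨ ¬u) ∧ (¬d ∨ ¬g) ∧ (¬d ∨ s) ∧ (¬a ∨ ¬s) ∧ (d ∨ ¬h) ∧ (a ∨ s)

Unit clause (u) forces u = True.
Set s = True.
  then (¬h ∨ ¬s) forces h = False.
  then (¬a ∨ ¬s) forces a = False.
Set d = False.
Try n = False:
  (g ∨ n ∨ ¬s) forces g = True.
  clause (¬g ∨ n ∨ ¬s ∨ ¬u) is falsified — backtrack.
So n = True.
Set g = True.
All clauses satisfied.

s=T, u=T, d=F, n=T, h=F, a=F, g=T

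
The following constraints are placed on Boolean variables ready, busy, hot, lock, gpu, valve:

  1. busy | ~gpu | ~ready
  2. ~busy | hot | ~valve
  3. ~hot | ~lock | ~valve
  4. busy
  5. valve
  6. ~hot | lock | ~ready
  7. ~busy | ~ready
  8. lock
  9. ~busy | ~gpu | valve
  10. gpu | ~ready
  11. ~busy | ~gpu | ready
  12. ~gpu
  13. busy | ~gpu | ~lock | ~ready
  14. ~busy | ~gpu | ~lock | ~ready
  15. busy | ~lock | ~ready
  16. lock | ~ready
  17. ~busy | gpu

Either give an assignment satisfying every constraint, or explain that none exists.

Case gpu = True:
  Clause (~gpu) is falsified — contradiction.
Case gpu = False:
  (busy) forces busy = True.
  Clause (~busy | gpu) is falsified — contradiction.
Both cases fail, so the formula is unsatisfiable.

UNSATISFIABLE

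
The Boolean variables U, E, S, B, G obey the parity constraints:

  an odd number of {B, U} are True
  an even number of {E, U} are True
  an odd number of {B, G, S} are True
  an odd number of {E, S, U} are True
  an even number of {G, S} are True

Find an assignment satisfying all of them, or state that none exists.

U = False; E = False; S = True; B = True; G = True

{B, U}: 1 true → odd ✓
{E, U}: 0 true → even ✓
{B, G, S}: 3 true → odd ✓
{E, S, U}: 1 true → odd ✓
{G, S}: 2 true → even ✓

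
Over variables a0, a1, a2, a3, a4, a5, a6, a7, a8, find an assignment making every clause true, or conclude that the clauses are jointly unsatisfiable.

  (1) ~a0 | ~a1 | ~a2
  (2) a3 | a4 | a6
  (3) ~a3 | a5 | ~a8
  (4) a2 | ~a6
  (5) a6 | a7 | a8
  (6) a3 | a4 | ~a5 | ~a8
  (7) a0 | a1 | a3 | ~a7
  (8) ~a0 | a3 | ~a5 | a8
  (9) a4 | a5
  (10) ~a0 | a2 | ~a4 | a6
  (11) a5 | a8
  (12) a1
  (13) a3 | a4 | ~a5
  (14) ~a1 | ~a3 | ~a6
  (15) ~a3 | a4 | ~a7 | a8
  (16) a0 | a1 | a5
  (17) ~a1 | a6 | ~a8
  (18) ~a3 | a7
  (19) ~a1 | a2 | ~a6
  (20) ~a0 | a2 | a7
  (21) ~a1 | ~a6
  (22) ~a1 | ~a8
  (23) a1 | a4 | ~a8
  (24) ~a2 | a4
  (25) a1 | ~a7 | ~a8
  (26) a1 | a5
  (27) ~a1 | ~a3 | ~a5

a0=F, a1=T, a2=T, a3=F, a4=T, a5=T, a6=F, a7=T, a8=F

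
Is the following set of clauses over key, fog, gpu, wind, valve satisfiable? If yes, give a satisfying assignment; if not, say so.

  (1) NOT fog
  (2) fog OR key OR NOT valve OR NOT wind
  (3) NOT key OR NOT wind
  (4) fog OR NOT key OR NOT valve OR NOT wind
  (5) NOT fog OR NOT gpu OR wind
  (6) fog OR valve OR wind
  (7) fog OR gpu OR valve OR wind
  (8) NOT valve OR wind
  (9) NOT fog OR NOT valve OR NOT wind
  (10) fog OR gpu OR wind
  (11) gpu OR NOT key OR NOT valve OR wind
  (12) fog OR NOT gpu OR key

Unit clause (NOT fog) forces fog = False.
Set key = False.
  then (fog OR NOT gpu OR key) forces gpu = False.
  then (fog OR gpu OR wind) forces wind = True.
  then (fog OR key OR NOT valve OR NOT wind) forces valve = False.
All clauses satisfied.

key = False; fog = False; gpu = False; wind = True; valve = False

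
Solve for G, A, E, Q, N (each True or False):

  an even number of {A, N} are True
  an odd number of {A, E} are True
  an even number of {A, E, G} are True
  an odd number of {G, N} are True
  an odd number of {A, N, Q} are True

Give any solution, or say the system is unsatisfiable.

G: True, A: False, E: True, Q: True, N: False

{A, N}: 0 true → even ✓
{A, E}: 1 true → odd ✓
{A, E, G}: 2 true → even ✓
{G, N}: 1 true → odd ✓
{A, N, Q}: 1 true → odd ✓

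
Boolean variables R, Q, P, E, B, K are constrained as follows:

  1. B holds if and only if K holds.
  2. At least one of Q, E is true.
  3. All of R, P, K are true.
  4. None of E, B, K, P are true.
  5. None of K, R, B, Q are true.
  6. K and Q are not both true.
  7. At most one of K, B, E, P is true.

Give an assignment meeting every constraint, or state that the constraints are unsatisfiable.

Unsatisfiable — no assignment works.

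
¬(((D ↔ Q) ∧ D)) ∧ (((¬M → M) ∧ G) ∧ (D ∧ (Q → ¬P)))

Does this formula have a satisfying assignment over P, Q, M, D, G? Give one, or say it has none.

P: True, Q: False, M: True, D: True, G: True

  ¬(((D ↔ Q) ∧ D)) = True
    (D ↔ Q) ∧ D = False
      D ↔ Q = False
  ((¬M → M) ∧ G) ∧ (D ∧ (Q → ¬P)) = True
    (¬M → M) ∧ G = True
      ¬M → M = True
        ¬M = False
    D ∧ (Q → ¬P) = True
      Q → ¬P = True
        ¬P = False
Both conjuncts True, so the formula holds.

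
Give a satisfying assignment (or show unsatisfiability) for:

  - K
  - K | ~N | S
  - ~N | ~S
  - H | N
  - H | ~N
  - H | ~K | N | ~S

Unit clause (K) forces K = True.
Try H = False:
  (H | N) forces N = True.
  clause (H | ~N) is falsified — backtrack.
So H = True.
Set N = True.
  then (~N | ~S) forces S = False.
All clauses satisfied.

K=T, H=T, N=T, S=F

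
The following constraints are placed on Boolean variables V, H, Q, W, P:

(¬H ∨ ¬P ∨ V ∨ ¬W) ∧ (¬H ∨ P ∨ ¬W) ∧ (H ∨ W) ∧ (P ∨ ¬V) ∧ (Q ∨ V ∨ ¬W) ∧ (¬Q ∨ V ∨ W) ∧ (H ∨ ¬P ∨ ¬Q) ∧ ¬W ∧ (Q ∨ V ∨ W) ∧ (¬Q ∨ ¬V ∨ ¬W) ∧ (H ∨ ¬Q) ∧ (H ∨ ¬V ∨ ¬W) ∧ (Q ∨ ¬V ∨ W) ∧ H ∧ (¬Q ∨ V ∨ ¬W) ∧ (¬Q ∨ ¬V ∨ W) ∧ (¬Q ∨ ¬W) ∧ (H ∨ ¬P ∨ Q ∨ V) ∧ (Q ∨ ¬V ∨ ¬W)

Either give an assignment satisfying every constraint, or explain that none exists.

Case Q = True:
  (¬W) forces W = False.
  (H ∨ W) forces H = True.
  (¬Q ∨ V ∨ W) forces V = True.
  Clause (¬Q ∨ ¬V ∨ W) is falsified — contradiction.
Case Q = False:
  (¬W) forces W = False.
  (H ∨ W) forces H = True.
  (Q ∨ V ∨ W) forces V = True.
  Clause (Q ∨ ¬V ∨ W) is falsified — contradiction.
Both cases fail, so the formula is unsatisfiable.

No satisfying assignment exists.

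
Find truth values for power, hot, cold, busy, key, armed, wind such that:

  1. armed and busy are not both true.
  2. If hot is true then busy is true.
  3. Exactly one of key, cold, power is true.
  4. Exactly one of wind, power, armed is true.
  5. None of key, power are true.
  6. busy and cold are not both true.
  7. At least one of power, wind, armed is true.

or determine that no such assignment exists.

power = False, hot = False, cold = True, busy = False, key = False, armed = True, wind = False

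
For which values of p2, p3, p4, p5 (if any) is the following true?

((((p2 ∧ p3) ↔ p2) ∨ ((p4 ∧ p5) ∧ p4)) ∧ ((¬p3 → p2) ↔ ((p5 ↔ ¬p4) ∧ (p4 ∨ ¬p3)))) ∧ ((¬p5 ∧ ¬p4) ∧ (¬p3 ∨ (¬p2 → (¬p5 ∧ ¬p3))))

p2 = False, p3 = False, p4 = False, p5 = False

  (((p2 ∧ p3) ↔ p2) ∨ ((p4 ∧ p5) ∧ p4)) ∧ ((¬p3 → p2) ↔ ((p5 ↔ ¬p4) ∧ (p4 ∨ ¬p3))) = True
    ((p2 ∧ p3) ↔ p2) ∨ ((p4 ∧ p5) ∧ p4) = True
      (p2 ∧ p3) ↔ p2 = True
        p2 ∧ p3 = False
      (p4 ∧ p5) ∧ p4 = False
        p4 ∧ p5 = False
    (¬p3 → p2) ↔ ((p5 ↔ ¬p4) ∧ (p4 ∨ ¬p3)) = True
      ¬p3 → p2 = False
        ¬p3 = True
      (p5 ↔ ¬p4) ∧ (p4 ∨ ¬p3) = False
        p5 ↔ ¬p4 = False
          ¬p4 = True
        p4 ∨ ¬p3 = True
          ¬p3 = True
  (¬p5 ∧ ¬p4) ∧ (¬p3 ∨ (¬p2 → (¬p5 ∧ ¬p3))) = True
    ¬p5 ∧ ¬p4 = True
      ¬p5 = True
      ¬p4 = True
    ¬p3 ∨ (¬p2 → (¬p5 ∧ ¬p3)) = True
      ¬p3 = True
      ¬p2 → (¬p5 ∧ ¬p3) = True
        ¬p2 = True
        ¬p5 ∧ ¬p3 = True
          ¬p5 = True
          ¬p3 = True
Both conjuncts True, so the formula holds.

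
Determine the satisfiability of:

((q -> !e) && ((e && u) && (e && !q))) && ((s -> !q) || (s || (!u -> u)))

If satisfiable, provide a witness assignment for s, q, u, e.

s: True, q: False, u: True, e: True

  (q -> !e) && ((e && u) && (e && !q)) = True
    q -> !e = True
      !e = False
    (e && u) && (e && !q) = True
      e && u = True
      e && !q = True
        !q = True
  (s -> !q) || (s || (!u -> u)) = True
    s -> !q = True
      !q = True
    s || (!u -> u) = True
      !u -> u = True
        !u = False
Both conjuncts True, so the formula holds.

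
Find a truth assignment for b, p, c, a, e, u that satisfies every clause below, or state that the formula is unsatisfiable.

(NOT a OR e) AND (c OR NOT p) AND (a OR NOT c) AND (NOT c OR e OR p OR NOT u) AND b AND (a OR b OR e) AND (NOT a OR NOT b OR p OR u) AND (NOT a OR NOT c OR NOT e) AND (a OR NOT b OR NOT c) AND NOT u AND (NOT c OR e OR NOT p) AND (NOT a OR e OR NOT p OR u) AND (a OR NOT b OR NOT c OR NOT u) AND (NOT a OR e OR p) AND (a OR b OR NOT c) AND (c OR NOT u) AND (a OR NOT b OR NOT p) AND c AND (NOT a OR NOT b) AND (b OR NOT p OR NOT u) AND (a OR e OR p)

Case c = True:
  (a OR NOT c) forces a = True.
  (NOT a OR e) forces e = True.
  Clause (NOT a OR NOT c OR NOT e) is falsified — contradiction.
Case c = False:
  Clause (c) is falsified — contradiction.
Both cases fail, so the formula is unsatisfiable.

The formula is unsatisfiable.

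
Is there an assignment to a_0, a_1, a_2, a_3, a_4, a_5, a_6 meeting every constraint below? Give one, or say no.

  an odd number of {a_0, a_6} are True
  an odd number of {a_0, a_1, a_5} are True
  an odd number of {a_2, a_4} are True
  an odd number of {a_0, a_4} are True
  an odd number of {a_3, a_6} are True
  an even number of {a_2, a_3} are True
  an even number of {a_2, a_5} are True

a_0 = False, a_1 = True, a_2 = False, a_3 = False, a_4 = True, a_5 = False, a_6 = True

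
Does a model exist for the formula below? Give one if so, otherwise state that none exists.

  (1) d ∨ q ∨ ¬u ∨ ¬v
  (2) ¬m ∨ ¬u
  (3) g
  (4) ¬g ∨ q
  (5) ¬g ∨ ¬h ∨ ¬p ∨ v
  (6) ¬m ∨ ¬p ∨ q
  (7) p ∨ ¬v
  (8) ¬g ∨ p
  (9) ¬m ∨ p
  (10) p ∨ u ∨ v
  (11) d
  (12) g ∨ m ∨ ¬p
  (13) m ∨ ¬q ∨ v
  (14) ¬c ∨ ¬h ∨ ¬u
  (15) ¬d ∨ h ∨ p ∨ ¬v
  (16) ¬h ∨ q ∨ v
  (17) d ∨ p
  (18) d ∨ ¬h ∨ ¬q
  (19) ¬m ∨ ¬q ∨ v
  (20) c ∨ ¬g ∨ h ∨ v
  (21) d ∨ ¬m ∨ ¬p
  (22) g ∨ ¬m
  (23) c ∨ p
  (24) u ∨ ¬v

Unit clause (g) forces g = True.
In (¬g ∨ q) only q is left, so q = True.
In (¬g ∨ p) only p is left, so p = True.
Unit clause (d) forces d = True.
Set c = True.
Set u = True.
  then (¬m ∨ ¬u) forces m = False.
  then (m ∨ ¬q ∨ v) forces v = True.
  then (¬c ∨ ¬h ∨ ¬u) forces h = False.
All clauses satisfied.

q: True, c: True, g: True, u: True, d: True, m: False, v: True, p: True, h: False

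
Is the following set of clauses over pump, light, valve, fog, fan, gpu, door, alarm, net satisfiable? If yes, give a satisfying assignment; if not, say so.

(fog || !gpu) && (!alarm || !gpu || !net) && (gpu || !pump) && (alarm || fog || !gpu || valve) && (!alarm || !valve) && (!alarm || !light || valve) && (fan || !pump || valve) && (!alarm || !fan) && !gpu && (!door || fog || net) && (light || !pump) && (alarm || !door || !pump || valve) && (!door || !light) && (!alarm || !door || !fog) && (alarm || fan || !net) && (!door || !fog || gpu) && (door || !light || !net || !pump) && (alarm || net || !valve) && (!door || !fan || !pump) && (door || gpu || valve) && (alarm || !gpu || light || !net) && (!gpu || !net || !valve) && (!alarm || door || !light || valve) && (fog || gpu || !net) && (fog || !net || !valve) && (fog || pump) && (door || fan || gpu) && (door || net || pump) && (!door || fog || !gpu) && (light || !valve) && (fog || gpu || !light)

Unit clause (!gpu) forces gpu = False.
In (gpu || !pump) only !pump is left, so pump = False.
In (fog || pump) only fog is left, so fog = True.
In (!door || !fog || gpu) only !door is left, so door = False.
In (door || gpu || valve) only valve is left, so valve = True.
In (door || fan || gpu) only fan is left, so fan = True.
In (door || net || pump) only net is left, so net = True.
In (light || !valve) only light is left, so light = True.
In (!alarm || !valve) only !alarm is left, so alarm = False.
All clauses satisfied.

pump=F, light=T, valve=T, fog=T, fan=T, gpu=F, door=F, alarm=F, net=T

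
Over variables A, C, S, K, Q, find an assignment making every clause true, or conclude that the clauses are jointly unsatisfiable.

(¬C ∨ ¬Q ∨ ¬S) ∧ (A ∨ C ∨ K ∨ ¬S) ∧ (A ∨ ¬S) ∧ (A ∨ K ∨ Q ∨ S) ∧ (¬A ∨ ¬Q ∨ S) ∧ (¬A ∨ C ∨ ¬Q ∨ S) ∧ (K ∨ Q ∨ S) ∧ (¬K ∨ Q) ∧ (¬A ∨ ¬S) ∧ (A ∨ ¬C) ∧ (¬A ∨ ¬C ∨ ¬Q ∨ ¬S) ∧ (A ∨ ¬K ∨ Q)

Try A = True:
  (¬A ∨ ¬S) forces S = False.
  (¬A ∨ ¬Q ∨ S) forces Q = False.
  (K ∨ Q ∨ S) forces K = True.
  clause (¬K ∨ Q) is falsified — backtrack.
So A = False.
  then (A ∨ ¬S) forces S = False.
  then (A ∨ ¬C) forces C = False.
Set K = True.
  then (¬K ∨ Q) forces Q = True.
All clauses satisfied.

A = False; C = False; S = False; K = True; Q = True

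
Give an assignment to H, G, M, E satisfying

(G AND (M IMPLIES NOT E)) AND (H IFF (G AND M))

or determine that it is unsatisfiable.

H=F; G=T; M=F; E=T

  G AND (M IMPLIES NOT E) = True
    M IMPLIES NOT E = True
      NOT E = False
  H IFF (G AND M) = True
    G AND M = False
Both conjuncts True, so the formula holds.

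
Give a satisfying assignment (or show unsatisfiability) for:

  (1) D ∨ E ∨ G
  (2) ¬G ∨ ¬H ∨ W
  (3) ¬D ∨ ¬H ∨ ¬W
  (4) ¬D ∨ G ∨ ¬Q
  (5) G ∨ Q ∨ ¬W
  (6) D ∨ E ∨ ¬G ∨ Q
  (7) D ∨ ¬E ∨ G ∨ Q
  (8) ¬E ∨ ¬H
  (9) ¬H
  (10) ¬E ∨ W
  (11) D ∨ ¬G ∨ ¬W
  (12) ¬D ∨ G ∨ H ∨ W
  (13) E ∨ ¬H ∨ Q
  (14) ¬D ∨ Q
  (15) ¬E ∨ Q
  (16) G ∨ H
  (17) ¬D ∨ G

H=F, G=T, D=T, Q=T, E=F, W=F

Unit clause (¬H) forces H = False.
In (G ∨ H) only G is left, so G = True.
Set D = True.
  then (¬D ∨ Q) forces Q = True.
Set E = False.
Set W = False.
All clauses satisfied.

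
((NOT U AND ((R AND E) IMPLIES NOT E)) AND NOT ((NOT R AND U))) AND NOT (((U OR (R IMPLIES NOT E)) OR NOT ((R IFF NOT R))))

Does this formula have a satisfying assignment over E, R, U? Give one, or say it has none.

The formula is unsatisfiable.

The conjunct NOT (((U OR (R IMPLIES NOT E)) OR NOT ((R IFF NOT R)))) is unsatisfiable on its own:
  E=F, R=F, U=F: evaluates to False.
  E=F, R=F, U=T: evaluates to False.
  E=F, R=T, U=F: evaluates to False.
  E=F, R=T, U=T: evaluates to False.
  E=T, R=F, U=F: evaluates to False.
  E=T, R=F, U=T: evaluates to False.
  E=T, R=T, U=F: evaluates to False.
  E=T, R=T, U=T: evaluates to False.
So the whole conjunction is unsatisfiable.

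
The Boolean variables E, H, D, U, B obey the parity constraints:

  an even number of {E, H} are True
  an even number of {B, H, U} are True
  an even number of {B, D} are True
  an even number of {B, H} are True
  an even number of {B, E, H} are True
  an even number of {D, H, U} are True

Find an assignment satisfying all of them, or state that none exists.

E = False, H = False, D = False, U = False, B = False

{E, H}: 0 true → even ✓
{B, H, U}: 0 true → even ✓
{B, D}: 0 true → even ✓
{B, H}: 0 true → even ✓
{B, E, H}: 0 true → even ✓
{D, H, U}: 0 true → even ✓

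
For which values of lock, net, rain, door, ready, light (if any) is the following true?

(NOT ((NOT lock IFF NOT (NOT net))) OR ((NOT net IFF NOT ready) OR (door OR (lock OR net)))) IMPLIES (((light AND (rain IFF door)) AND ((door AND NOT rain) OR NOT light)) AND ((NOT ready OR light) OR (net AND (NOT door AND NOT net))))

Case net = True: the formula simplifies to ((light AND (rain IFF door)) AND ((door AND NOT rain) OR NOT light)) AND (NOT ready OR light).
  light = True: simplifies to (rain IFF door) AND (door AND NOT rain).
    rain = True: the conjunct NOT rain is False.
    rain = False: simplifies to NOT door AND door.
      door = True: the conjunct NOT door is False.
      door = False: the conjunct door is False.
  light = False: the conjunct light is False.
Case net = False: the formula simplifies to (NOT lock OR (NOT ready OR (door OR lock))) IMPLIES (((light AND (rain IFF door)) AND ((door AND NOT rain) OR NOT light)) AND (NOT ready OR light)).
  light = True: simplifies to (NOT lock OR (NOT ready OR (door OR lock))) IMPLIES ((rain IFF door) AND (door AND NOT rain)).
    door = True: simplifies to rain AND NOT rain.
      rain = True: the conjunct NOT rain is False.
      rain = False: the conjunct rain is False.
    door = False: simplifies to NOT ((NOT lock OR (NOT ready OR lock))).
      lock = True: this becomes NOT ((False OR True)) = False.
      lock = False: this becomes NOT ((True OR NOT ready)) = False.
  light = False: simplifies to NOT ((NOT lock OR (NOT ready OR (door OR lock)))).
    lock = True: this becomes NOT ((False OR True)) = False.
    lock = False: this becomes NOT ((True OR (NOT ready OR door))) = False.
Both cases fail — unsatisfiable.

Unsatisfiable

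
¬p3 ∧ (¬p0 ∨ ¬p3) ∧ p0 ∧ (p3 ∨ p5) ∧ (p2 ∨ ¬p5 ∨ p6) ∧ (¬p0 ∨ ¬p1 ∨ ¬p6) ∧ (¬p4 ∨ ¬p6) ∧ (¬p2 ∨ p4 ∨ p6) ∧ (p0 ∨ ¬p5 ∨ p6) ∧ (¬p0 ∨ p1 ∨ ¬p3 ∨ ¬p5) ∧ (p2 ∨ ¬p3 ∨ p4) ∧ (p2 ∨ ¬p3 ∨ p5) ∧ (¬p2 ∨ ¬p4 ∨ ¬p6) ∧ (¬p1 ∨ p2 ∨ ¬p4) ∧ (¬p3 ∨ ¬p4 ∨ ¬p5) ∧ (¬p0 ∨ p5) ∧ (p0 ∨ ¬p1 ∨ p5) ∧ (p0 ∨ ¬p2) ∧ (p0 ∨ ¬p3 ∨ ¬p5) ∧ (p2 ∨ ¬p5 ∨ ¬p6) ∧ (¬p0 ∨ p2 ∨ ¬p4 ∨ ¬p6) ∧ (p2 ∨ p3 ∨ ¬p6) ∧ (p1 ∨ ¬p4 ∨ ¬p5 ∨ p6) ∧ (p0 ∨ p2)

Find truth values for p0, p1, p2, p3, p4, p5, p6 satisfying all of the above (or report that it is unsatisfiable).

Unit clause (¬p3) forces p3 = False.
Unit clause (p0) forces p0 = True.
In (p3 ∨ p5) only p5 is left, so p5 = True.
Set p1 = False.
Set p2 = True.
Set p4 = False.
  then (¬p2 ∨ p4 ∨ p6) forces p6 = True.
All clauses satisfied.

p0: True, p1: False, p2: True, p3: False, p4: False, p5: True, p6: True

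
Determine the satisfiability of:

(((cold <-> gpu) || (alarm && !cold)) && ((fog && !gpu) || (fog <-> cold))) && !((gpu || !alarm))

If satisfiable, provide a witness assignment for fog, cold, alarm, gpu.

fog=F, cold=F, alarm=T, gpu=F

  ((cold <-> gpu) || (alarm && !cold)) && ((fog && !gpu) || (fog <-> cold)) = True
    (cold <-> gpu) || (alarm && !cold) = True
      cold <-> gpu = True
      alarm && !cold = True
        !cold = True
    (fog && !gpu) || (fog <-> cold) = True
      fog && !gpu = False
        !gpu = True
      fog <-> cold = True
  !((gpu || !alarm)) = True
    gpu || !alarm = False
      !alarm = False
Both conjuncts True, so the formula holds.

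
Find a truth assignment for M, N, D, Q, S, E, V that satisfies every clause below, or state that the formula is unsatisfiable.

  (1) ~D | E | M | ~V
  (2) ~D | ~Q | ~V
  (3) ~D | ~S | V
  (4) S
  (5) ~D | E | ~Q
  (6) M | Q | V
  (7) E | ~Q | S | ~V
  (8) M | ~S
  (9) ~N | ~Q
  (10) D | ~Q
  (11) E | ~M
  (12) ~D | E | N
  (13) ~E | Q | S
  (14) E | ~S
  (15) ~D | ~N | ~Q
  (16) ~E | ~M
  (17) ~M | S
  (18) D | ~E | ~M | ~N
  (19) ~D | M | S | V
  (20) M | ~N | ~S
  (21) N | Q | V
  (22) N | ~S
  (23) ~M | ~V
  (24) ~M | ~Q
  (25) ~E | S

Case S = True:
  (M | ~S) forces M = True.
  (E | ~M) forces E = True.
  Clause (~E | ~M) is falsified — contradiction.
Case S = False:
  Clause (S) is falsified — contradiction.
Both cases fail, so the formula is unsatisfiable.

The formula is unsatisfiable.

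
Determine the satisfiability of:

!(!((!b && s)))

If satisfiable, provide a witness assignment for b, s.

b = False, s = True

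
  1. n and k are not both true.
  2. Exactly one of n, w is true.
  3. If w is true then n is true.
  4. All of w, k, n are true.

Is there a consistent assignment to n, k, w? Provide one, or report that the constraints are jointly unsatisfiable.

Case n = True:
  (1) with n=T forces k = False.
  Constraint (4) is violated (k=F) — contradiction.
Case n = False:
  Constraint (4) is violated (n=F) — contradiction.
Both cases fail — unsatisfiable.

The formula is unsatisfiable.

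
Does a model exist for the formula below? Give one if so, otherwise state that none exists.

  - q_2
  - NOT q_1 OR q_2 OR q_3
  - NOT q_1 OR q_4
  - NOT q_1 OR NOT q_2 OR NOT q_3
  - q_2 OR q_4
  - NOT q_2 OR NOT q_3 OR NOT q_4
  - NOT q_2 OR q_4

q_1: True; q_2: True; q_3: False; q_4: True

Unit clause (q_2) forces q_2 = True.
In (NOT q_2 OR q_4) only q_4 is left, so q_4 = True.
In (NOT q_2 OR NOT q_3 OR NOT q_4) only NOT q_3 is left, so q_3 = False.
Set q_1 = True.
Check each clause:
  (q_2): q_2 holds.
  (NOT q_1 OR q_2 OR q_3): q_2 holds.
  (NOT q_1 OR q_4): q_4 holds.
  (NOT q_1 OR NOT q_2 OR NOT q_3): NOT q_3 holds.
  (q_2 OR q_4): q_2 holds.
  (NOT q_2 OR NOT q_3 OR NOT q_4): NOT q_3 holds.
  (NOT q_2 OR q_4): q_4 holds.
All clauses satisfied.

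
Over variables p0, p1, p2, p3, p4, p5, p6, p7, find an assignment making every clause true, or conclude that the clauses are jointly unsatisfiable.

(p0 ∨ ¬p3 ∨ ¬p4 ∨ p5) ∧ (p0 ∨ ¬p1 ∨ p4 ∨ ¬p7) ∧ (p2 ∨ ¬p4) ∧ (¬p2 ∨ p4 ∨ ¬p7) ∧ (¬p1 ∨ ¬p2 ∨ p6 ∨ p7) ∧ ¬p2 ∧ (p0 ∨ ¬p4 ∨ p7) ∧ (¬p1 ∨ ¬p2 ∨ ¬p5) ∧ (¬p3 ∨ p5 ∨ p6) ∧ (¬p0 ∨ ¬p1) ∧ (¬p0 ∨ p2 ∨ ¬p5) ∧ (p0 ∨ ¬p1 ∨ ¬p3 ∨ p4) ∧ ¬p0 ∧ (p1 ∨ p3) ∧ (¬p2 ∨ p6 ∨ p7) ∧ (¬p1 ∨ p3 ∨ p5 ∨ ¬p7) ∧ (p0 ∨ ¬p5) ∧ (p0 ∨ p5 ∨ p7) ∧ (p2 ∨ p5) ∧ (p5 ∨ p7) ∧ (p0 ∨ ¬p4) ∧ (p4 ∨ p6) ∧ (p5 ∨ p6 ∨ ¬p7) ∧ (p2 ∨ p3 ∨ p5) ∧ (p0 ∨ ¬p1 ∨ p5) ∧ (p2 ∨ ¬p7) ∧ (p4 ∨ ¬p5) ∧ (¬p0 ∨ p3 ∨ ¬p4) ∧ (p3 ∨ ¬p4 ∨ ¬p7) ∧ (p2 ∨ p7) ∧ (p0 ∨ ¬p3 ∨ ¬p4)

Case p7 = True:
  (¬p2) forces p2 = False.
  Clause (p2 ∨ ¬p7) is falsified — contradiction.
Case p7 = False:
  (¬p2) forces p2 = False.
  Clause (p2 ∨ p7) is falsified — contradiction.
Both cases fail, so the formula is unsatisfiable.

Unsatisfiable — no assignment works.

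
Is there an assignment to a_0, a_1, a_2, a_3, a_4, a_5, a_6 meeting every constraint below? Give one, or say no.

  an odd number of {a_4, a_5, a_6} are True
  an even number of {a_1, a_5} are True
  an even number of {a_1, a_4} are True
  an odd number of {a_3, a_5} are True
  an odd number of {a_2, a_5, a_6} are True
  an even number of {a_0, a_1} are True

a_0: True, a_1: True, a_2: True, a_3: False, a_4: True, a_5: True, a_6: True

{a_4, a_5, a_6}: 3 true → odd ✓
{a_1, a_5}: 2 true → even ✓
{a_1, a_4}: 2 true → even ✓
{a_3, a_5}: 1 true → odd ✓
{a_2, a_5, a_6}: 3 true → odd ✓
{a_0, a_1}: 2 true → even ✓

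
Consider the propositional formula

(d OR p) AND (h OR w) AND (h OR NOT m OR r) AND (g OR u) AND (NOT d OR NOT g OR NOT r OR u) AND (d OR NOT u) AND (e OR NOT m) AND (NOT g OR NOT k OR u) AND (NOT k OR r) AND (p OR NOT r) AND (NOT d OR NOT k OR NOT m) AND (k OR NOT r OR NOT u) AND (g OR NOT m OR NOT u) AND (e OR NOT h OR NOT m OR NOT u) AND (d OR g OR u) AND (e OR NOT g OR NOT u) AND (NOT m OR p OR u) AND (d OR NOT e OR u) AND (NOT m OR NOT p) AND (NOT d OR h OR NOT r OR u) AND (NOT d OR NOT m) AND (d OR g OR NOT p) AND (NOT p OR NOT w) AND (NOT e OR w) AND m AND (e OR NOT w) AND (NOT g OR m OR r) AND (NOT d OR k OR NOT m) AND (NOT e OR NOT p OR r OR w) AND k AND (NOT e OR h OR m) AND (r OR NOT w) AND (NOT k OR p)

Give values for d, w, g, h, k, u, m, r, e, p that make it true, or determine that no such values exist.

Unsatisfiable

Case k = True:
  (NOT k OR r) forces r = True.
  (p OR NOT r) forces p = True.
  (NOT m OR NOT p) forces m = False.
  Clause (m) is falsified — contradiction.
Case k = False:
  Clause (k) is falsified — contradiction.
Both cases fail, so the formula is unsatisfiable.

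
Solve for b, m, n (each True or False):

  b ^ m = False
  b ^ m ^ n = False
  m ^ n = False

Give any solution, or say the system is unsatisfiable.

b = False; m = False; n = False

b ^ m = F ^ F = False ✓
b ^ m ^ n = F ^ F ^ F = False ✓
m ^ n = F ^ F = False ✓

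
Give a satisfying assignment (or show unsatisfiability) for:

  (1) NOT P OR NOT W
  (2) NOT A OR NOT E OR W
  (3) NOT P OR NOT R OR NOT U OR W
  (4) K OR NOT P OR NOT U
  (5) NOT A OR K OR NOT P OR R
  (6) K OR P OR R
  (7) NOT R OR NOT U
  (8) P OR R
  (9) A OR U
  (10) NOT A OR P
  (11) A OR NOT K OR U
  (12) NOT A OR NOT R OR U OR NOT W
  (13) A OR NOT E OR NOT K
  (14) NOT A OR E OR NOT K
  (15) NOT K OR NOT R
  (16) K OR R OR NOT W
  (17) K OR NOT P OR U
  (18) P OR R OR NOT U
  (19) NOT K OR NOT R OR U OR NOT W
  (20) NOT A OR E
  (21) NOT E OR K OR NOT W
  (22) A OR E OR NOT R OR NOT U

Set A = False.
  then (A OR U) forces U = True.
  then (NOT R OR NOT U) forces R = False.
  then (P OR R) forces P = True.
  then (NOT P OR NOT W) forces W = False.
  then (K OR NOT P OR NOT U) forces K = True.
  then (A OR NOT E OR NOT K) forces E = False.
All clauses satisfied.

A = False, W = False, U = True, R = False, E = False, K = True, P = True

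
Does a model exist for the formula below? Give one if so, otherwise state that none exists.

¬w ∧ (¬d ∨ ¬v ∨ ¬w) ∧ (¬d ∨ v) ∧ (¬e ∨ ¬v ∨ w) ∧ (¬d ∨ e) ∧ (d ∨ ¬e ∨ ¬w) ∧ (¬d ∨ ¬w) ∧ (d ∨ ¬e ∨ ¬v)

Unit clause (¬w) forces w = False.
Set v = False.
  then (¬d ∨ v) forces d = False.
Set e = True.
Check each clause:
  (¬w): ¬w holds.
  (¬d ∨ ¬v ∨ ¬w): ¬d holds.
  (¬d ∨ v): ¬d holds.
  (¬e ∨ ¬v ∨ w): ¬v holds.
  (¬d ∨ e): ¬d holds.
  (d ∨ ¬e ∨ ¬w): ¬w holds.
  (¬d ∨ ¬w): ¬d holds.
  (d ∨ ¬e ∨ ¬v): ¬v holds.
All clauses satisfied.

w=F; v=F; d=F; e=T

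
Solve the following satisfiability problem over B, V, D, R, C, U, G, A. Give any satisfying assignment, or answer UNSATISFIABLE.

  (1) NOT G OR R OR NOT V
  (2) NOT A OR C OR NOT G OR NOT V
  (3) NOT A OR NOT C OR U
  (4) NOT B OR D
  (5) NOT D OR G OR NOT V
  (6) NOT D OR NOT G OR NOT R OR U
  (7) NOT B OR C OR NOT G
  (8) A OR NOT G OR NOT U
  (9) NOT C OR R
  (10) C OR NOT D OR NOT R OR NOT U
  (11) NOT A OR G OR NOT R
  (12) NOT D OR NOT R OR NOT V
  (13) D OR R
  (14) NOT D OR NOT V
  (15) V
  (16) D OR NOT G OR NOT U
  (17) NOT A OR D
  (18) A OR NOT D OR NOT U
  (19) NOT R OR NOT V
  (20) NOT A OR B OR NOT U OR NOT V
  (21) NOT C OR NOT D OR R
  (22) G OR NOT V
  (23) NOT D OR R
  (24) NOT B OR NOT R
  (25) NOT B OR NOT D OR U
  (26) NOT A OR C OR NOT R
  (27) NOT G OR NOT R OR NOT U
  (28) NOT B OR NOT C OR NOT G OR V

No satisfying assignment exists.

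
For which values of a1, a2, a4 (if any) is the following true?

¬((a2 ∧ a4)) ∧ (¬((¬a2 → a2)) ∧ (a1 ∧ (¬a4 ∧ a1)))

a1=T; a2=F; a4=F

  ¬((a2 ∧ a4)) = True
    a2 ∧ a4 = False
  ¬((¬a2 → a2)) ∧ (a1 ∧ (¬a4 ∧ a1)) = True
    ¬((¬a2 → a2)) = True
      ¬a2 → a2 = False
        ¬a2 = True
    a1 ∧ (¬a4 ∧ a1) = True
      ¬a4 ∧ a1 = True
        ¬a4 = True
Both conjuncts True, so the formula holds.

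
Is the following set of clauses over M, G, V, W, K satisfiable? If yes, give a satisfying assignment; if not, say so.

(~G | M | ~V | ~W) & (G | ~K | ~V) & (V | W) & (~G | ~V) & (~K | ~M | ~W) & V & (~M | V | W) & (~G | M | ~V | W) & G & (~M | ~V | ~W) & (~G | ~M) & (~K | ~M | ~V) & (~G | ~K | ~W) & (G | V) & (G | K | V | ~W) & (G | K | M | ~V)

Unsatisfiable

Case G = True:
  (~G | ~V) forces V = False.
  Clause (V) is falsified — contradiction.
Case G = False:
  Clause (G) is falsified — contradiction.
Both cases fail, so the formula is unsatisfiable.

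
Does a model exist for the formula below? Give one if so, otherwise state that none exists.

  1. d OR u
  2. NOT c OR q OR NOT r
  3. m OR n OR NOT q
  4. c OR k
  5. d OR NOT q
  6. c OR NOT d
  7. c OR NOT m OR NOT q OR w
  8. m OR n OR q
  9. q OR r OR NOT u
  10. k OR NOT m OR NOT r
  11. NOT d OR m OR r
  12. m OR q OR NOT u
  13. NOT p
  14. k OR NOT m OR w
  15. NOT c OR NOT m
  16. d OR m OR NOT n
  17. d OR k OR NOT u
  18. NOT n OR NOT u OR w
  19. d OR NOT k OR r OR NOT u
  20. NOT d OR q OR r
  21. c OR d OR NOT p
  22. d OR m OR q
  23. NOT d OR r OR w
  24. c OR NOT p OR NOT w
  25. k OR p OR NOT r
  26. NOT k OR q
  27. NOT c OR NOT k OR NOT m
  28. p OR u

Unit clause (NOT p) forces p = False.
In (p OR u) only u is left, so u = True.
Set r = True.
  then (k OR p OR NOT r) forces k = True.
  then (NOT k OR q) forces q = True.
  then (d OR NOT q) forces d = True.
  then (c OR NOT d) forces c = True.
  then (NOT c OR NOT m) forces m = False.
  then (m OR n OR NOT q) forces n = True.
  then (NOT n OR NOT u OR w) forces w = True.
All clauses satisfied.

r=T, d=T, k=T, q=T, u=T, m=F, w=T, p=F, n=T, c=T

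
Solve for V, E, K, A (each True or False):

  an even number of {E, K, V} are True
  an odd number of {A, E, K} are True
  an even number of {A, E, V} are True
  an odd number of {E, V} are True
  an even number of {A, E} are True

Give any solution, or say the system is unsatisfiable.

V = False, E = True, K = True, A = True

{E, K, V}: 2 true → even ✓
{A, E, K}: 3 true → odd ✓
{A, E, V}: 2 true → even ✓
{E, V}: 1 true → odd ✓
{A, E}: 2 true → even ✓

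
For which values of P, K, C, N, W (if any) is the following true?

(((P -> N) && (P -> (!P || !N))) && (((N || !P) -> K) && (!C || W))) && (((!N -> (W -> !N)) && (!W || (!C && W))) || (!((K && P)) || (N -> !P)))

P = False, K = True, C = False, N = False, W = False

  ((P -> N) && (P -> (!P || !N))) && (((N || !P) -> K) && (!C || W)) = True
    (P -> N) && (P -> (!P || !N)) = True
      P -> N = True
      P -> (!P || !N) = True
        !P || !N = True
          !P = True
          !N = True
    ((N || !P) -> K) && (!C || W) = True
      (N || !P) -> K = True
        N || !P = True
          !P = True
      !C || W = True
        !C = True
  ((!N -> (W -> !N)) && (!W || (!C && W))) || (!((K && P)) || (N -> !P)) = True
    (!N -> (W -> !N)) && (!W || (!C && W)) = True
      !N -> (W -> !N) = True
        !N = True
        W -> !N = True
          !N = True
      !W || (!C && W) = True
        !W = True
        !C && W = False
          !C = True
    !((K && P)) || (N -> !P) = True
      !((K && P)) = True
        K && P = False
      N -> !P = True
        !P = True
Both conjuncts True, so the formula holds.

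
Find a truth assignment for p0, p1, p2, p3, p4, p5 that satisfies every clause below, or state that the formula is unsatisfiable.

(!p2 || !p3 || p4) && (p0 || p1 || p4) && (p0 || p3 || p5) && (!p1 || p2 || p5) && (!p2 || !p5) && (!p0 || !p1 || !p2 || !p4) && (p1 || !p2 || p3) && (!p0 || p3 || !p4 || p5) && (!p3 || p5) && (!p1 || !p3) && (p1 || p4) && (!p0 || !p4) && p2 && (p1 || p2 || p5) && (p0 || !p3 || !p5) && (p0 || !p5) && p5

Case p2 = True:
  (!p2 || !p5) forces p5 = False.
  Clause (p5) is falsified — contradiction.
Case p2 = False:
  Clause (p2) is falsified — contradiction.
Both cases fail, so the formula is unsatisfiable.

Unsatisfiable — no assignment works.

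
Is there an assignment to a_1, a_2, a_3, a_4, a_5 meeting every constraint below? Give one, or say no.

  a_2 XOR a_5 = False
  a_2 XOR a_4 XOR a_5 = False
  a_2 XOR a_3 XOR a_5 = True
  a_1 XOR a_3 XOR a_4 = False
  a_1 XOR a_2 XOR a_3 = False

a_1=T, a_2=F, a_3=T, a_4=F, a_5=F

a_2 XOR a_5 = F XOR F = False ✓
a_2 XOR a_4 XOR a_5 = F XOR F XOR F = False ✓
a_2 XOR a_3 XOR a_5 = F XOR T XOR F = True ✓
a_1 XOR a_3 XOR a_4 = T XOR T XOR F = False ✓
a_1 XOR a_2 XOR a_3 = T XOR F XOR T = False ✓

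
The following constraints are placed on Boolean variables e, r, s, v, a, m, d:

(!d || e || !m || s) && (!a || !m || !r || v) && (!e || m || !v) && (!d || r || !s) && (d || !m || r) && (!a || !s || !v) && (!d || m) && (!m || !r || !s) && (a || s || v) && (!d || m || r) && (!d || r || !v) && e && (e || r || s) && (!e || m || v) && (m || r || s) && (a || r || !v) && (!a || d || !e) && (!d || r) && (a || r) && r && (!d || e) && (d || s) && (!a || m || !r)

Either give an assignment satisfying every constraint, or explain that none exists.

e=T, r=T, s=F, v=T, a=T, m=T, d=T

Unit clause (e) forces e = True.
Unit clause (r) forces r = True.
Try s = True:
  (!m || !r || !s) forces m = False.
  (!e || m || !v) forces v = False.
  clause (!e || m || v) is falsified — backtrack.
So s = False.
  then (d || s) forces d = True.
  then (!d || m) forces m = True.
Set v = True.
Set a = True.
All clauses satisfied.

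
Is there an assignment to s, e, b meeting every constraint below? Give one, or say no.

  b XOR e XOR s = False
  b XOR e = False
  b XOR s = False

s = False; e = False; b = False

b XOR e XOR s = F XOR F XOR F = False ✓
b XOR e = F XOR F = False ✓
b XOR s = F XOR F = False ✓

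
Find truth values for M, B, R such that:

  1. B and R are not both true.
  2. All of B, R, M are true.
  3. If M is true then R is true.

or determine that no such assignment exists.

No satisfying assignment exists.

Case B = True:
  (1) with B=T forces R = False.
  Constraint (2) is violated (R=F) — contradiction.
Case B = False:
  Constraint (2) is violated (B=F) — contradiction.
Both cases fail — unsatisfiable.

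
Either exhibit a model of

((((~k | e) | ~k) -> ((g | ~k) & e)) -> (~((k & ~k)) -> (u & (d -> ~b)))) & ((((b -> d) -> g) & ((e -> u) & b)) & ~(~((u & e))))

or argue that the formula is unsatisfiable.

d = False, u = True, k = False, g = False, e = True, b = True

  (((~k | e) | ~k) -> ((g | ~k) & e)) -> (~((k & ~k)) -> (u & (d -> ~b))) = True
    ((~k | e) | ~k) -> ((g | ~k) & e) = True
      (~k | e) | ~k = True
        ~k | e = True
          ~k = True
        ~k = True
      (g | ~k) & e = True
        g | ~k = True
          ~k = True
    ~((k & ~k)) -> (u & (d -> ~b)) = True
      ~((k & ~k)) = True
        k & ~k = False
          ~k = True
      u & (d -> ~b) = True
        d -> ~b = True
          ~b = False
  (((b -> d) -> g) & ((e -> u) & b)) & ~(~((u & e))) = True
    ((b -> d) -> g) & ((e -> u) & b) = True
      (b -> d) -> g = True
        b -> d = False
      (e -> u) & b = True
        e -> u = True
    ~(~((u & e))) = True
      ~((u & e)) = False
        u & e = True
Both conjuncts True, so the formula holds.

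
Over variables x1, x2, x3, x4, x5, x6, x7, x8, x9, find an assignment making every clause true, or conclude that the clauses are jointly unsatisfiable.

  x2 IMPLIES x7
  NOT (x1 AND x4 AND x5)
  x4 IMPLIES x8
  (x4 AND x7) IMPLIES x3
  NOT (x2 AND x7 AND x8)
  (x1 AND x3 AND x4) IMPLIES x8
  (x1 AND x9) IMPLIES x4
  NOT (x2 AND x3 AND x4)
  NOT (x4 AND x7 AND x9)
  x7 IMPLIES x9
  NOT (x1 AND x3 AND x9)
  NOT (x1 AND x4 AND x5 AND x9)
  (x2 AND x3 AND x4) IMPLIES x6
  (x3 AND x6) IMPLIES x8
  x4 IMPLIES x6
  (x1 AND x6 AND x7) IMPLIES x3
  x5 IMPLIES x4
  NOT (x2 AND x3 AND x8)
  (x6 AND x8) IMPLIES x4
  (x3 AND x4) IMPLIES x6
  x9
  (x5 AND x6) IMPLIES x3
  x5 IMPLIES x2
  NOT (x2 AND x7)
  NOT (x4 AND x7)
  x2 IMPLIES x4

Unit clause (x9) forces x9 = True.
Set x1 = False.
Try x2 = True:
  (NOT x2 OR NOT x7) forces x7 = False.
  clause (NOT x2 OR x7) is falsified — backtrack.
So x2 = False.
  then (x2 OR NOT x5) forces x5 = False.
Set x3 = False.
Set x4 = False.
Set x6 = False.
Set x7 = True.
Set x8 = False.
All clauses satisfied.

x1 = False; x2 = False; x3 = False; x4 = False; x5 = False; x6 = False; x7 = True; x8 = False; x9 = True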